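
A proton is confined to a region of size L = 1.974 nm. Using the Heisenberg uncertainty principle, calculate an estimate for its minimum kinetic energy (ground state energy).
1.331 μeV

Using the uncertainty principle to estimate ground state energy:

1. The position uncertainty is approximately the confinement size:
   Δx ≈ L = 1.974e-09 m

2. From ΔxΔp ≥ ℏ/2, the minimum momentum uncertainty is:
   Δp ≈ ℏ/(2L) = 2.671e-26 kg·m/s

3. The kinetic energy is approximately:
   KE ≈ (Δp)²/(2m) = (2.671e-26)²/(2 × 1.673e-27 kg)
   KE ≈ 2.133e-25 J = 1.331 μeV

This is an order-of-magnitude estimate of the ground state energy.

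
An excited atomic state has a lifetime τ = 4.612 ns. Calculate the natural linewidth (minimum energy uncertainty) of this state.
71.359 neV

Using the energy-time uncertainty principle:
ΔEΔt ≥ ℏ/2

The lifetime τ represents the time uncertainty Δt.
The natural linewidth (minimum energy uncertainty) is:

ΔE = ℏ/(2τ)
ΔE = (1.055e-34 J·s) / (2 × 4.612e-09 s)
ΔE = 1.143e-26 J = 71.359 neV

This natural linewidth limits the precision of spectroscopic measurements.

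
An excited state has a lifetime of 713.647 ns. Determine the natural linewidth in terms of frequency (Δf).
111.508 kHz

Using the energy-time uncertainty principle and E = hf:
ΔEΔt ≥ ℏ/2
hΔf·Δt ≥ ℏ/2

The minimum frequency uncertainty is:
Δf = ℏ/(2hτ) = 1/(4πτ)
Δf = 1/(4π × 7.136e-07 s)
Δf = 1.115e+05 Hz = 111.508 kHz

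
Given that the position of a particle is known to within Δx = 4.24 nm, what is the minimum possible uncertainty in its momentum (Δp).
1.244 × 10^-26 kg·m/s

Using the Heisenberg uncertainty principle:
ΔxΔp ≥ ℏ/2

The minimum uncertainty in momentum is:
Δp_min = ℏ/(2Δx)
Δp_min = (1.055e-34 J·s) / (2 × 4.240e-09 m)
Δp_min = 1.244e-26 kg·m/s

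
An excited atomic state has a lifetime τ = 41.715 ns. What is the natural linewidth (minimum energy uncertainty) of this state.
7.889 neV

Using the energy-time uncertainty principle:
ΔEΔt ≥ ℏ/2

The lifetime τ represents the time uncertainty Δt.
The natural linewidth (minimum energy uncertainty) is:

ΔE = ℏ/(2τ)
ΔE = (1.055e-34 J·s) / (2 × 4.172e-08 s)
ΔE = 1.264e-27 J = 7.889 neV

This natural linewidth limits the precision of spectroscopic measurements.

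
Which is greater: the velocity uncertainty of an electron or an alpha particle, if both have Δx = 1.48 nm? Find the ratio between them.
The electron has the larger minimum velocity uncertainty, by a ratio of 7294.3.

For both particles, Δp_min = ℏ/(2Δx) = 3.563e-26 kg·m/s (same for both).

The velocity uncertainty is Δv = Δp/m:
- electron: Δv = 3.563e-26 / 9.109e-31 = 3.911e+04 m/s = 39.111 km/s
- alpha particle: Δv = 3.563e-26 / 6.645e-27 = 5.362e+00 m/s = 5.362 m/s

Ratio: 3.911e+04 / 5.362e+00 = 7294.3

The lighter particle has larger velocity uncertainty because Δv ∝ 1/m.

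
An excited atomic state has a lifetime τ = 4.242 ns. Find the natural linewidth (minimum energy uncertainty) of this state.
77.583 neV

Using the energy-time uncertainty principle:
ΔEΔt ≥ ℏ/2

The lifetime τ represents the time uncertainty Δt.
The natural linewidth (minimum energy uncertainty) is:

ΔE = ℏ/(2τ)
ΔE = (1.055e-34 J·s) / (2 × 4.242e-09 s)
ΔE = 1.243e-26 J = 77.583 neV

This natural linewidth limits the precision of spectroscopic measurements.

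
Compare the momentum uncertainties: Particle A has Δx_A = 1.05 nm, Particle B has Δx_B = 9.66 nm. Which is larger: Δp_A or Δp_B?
Particle A has the larger minimum momentum uncertainty, by a factor of 9.20.

For each particle, the minimum momentum uncertainty is Δp_min = ℏ/(2Δx):

Particle A: Δp_A = ℏ/(2×1.050e-09 m) = 5.022e-26 kg·m/s
Particle B: Δp_B = ℏ/(2×9.660e-09 m) = 5.458e-27 kg·m/s

Ratio: Δp_A/Δp_B = 9.20

Since Δp_min ∝ 1/Δx, the particle with smaller position uncertainty (A) has larger momentum uncertainty.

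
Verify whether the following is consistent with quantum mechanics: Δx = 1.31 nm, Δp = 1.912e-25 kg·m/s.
Yes, it satisfies the uncertainty principle.

Calculate the product ΔxΔp:
ΔxΔp = (1.310e-09 m) × (1.912e-25 kg·m/s)
ΔxΔp = 2.505e-34 J·s

Compare to the minimum allowed value ℏ/2:
ℏ/2 = 5.273e-35 J·s

Since ΔxΔp = 2.505e-34 J·s ≥ 5.273e-35 J·s = ℏ/2,
the measurement satisfies the uncertainty principle.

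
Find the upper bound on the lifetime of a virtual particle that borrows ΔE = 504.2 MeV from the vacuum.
6.527 × 10^-25 s

Using the energy-time uncertainty principle:
ΔEΔt ≥ ℏ/2

For a virtual particle borrowing energy ΔE, the maximum lifetime is:
Δt_max = ℏ/(2ΔE)

Converting energy:
ΔE = 504.2 MeV = 8.078e-11 J

Δt_max = (1.055e-34 J·s) / (2 × 8.078e-11 J)
Δt_max = 6.527e-25 s = 6.527 × 10^-25 s

Virtual particles with higher borrowed energy exist for shorter times.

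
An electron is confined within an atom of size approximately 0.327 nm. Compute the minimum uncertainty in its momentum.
1.612 × 10^-25 kg·m/s

Using the Heisenberg uncertainty principle:
ΔxΔp ≥ ℏ/2

With Δx ≈ L = 3.270e-10 m (the confinement size):
Δp_min = ℏ/(2Δx)
Δp_min = (1.055e-34 J·s) / (2 × 3.270e-10 m)
Δp_min = 1.612e-25 kg·m/s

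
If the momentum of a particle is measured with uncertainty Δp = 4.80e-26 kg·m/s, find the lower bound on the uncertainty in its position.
1.099 nm

Using the Heisenberg uncertainty principle:
ΔxΔp ≥ ℏ/2

The minimum uncertainty in position is:
Δx_min = ℏ/(2Δp)
Δx_min = (1.055e-34 J·s) / (2 × 4.800e-26 kg·m/s)
Δx_min = 1.099e-09 m = 1.099 nm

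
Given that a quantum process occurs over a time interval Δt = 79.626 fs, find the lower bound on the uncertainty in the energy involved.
4.133 meV

Using the energy-time uncertainty principle:
ΔEΔt ≥ ℏ/2

The minimum uncertainty in energy is:
ΔE_min = ℏ/(2Δt)
ΔE_min = (1.055e-34 J·s) / (2 × 7.963e-14 s)
ΔE_min = 6.622e-22 J = 4.133 meV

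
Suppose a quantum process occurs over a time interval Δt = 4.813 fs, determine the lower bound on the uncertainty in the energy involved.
68.379 meV

Using the energy-time uncertainty principle:
ΔEΔt ≥ ℏ/2

The minimum uncertainty in energy is:
ΔE_min = ℏ/(2Δt)
ΔE_min = (1.055e-34 J·s) / (2 × 4.813e-15 s)
ΔE_min = 1.096e-20 J = 68.379 meV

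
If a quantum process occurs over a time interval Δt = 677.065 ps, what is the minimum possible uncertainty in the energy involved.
486.077 neV

Using the energy-time uncertainty principle:
ΔEΔt ≥ ℏ/2

The minimum uncertainty in energy is:
ΔE_min = ℏ/(2Δt)
ΔE_min = (1.055e-34 J·s) / (2 × 6.771e-10 s)
ΔE_min = 7.788e-26 J = 486.077 neV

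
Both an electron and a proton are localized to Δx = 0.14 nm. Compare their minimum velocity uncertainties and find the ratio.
The electron has the larger minimum velocity uncertainty, by a ratio of 1836.2.

For both particles, Δp_min = ℏ/(2Δx) = 3.766e-25 kg·m/s (same for both).

The velocity uncertainty is Δv = Δp/m:
- electron: Δv = 3.766e-25 / 9.109e-31 = 4.135e+05 m/s = 413.456 km/s
- proton: Δv = 3.766e-25 / 1.673e-27 = 2.252e+02 m/s = 225.175 m/s

Ratio: 4.135e+05 / 2.252e+02 = 1836.2

The lighter particle has larger velocity uncertainty because Δv ∝ 1/m.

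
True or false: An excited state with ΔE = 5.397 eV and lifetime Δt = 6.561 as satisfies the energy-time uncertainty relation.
No, it violates the uncertainty relation.

Calculate the product ΔEΔt:
ΔE = 5.397 eV = 8.647e-19 J
ΔEΔt = (8.647e-19 J) × (6.561e-18 s)
ΔEΔt = 5.673e-36 J·s

Compare to the minimum allowed value ℏ/2:
ℏ/2 = 5.273e-35 J·s

Since ΔEΔt = 5.673e-36 J·s < 5.273e-35 J·s = ℏ/2,
this violates the uncertainty relation.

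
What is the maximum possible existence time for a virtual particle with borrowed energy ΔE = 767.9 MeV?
4.286 × 10^-25 s

Using the energy-time uncertainty principle:
ΔEΔt ≥ ℏ/2

For a virtual particle borrowing energy ΔE, the maximum lifetime is:
Δt_max = ℏ/(2ΔE)

Converting energy:
ΔE = 767.9 MeV = 1.230e-10 J

Δt_max = (1.055e-34 J·s) / (2 × 1.230e-10 J)
Δt_max = 4.286e-25 s = 4.286 × 10^-25 s

Virtual particles with higher borrowed energy exist for shorter times.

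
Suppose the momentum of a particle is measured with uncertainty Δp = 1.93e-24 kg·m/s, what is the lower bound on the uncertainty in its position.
27.321 pm

Using the Heisenberg uncertainty principle:
ΔxΔp ≥ ℏ/2

The minimum uncertainty in position is:
Δx_min = ℏ/(2Δp)
Δx_min = (1.055e-34 J·s) / (2 × 1.930e-24 kg·m/s)
Δx_min = 2.732e-11 m = 27.321 pm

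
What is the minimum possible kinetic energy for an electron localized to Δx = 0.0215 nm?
20.606 eV

Localizing a particle requires giving it sufficient momentum uncertainty:

1. From uncertainty principle: Δp ≥ ℏ/(2Δx)
   Δp_min = (1.055e-34 J·s) / (2 × 2.150e-11 m)
   Δp_min = 2.452e-24 kg·m/s

2. This momentum uncertainty corresponds to kinetic energy:
   KE ≈ (Δp)²/(2m) = (2.452e-24)²/(2 × 9.109e-31 kg)
   KE = 3.301e-18 J = 20.606 eV

Tighter localization requires more energy.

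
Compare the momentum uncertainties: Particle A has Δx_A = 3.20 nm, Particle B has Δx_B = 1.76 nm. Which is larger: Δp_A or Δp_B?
Particle B has the larger minimum momentum uncertainty, by a factor of 1.82.

For each particle, the minimum momentum uncertainty is Δp_min = ℏ/(2Δx):

Particle A: Δp_A = ℏ/(2×3.200e-09 m) = 1.648e-26 kg·m/s
Particle B: Δp_B = ℏ/(2×1.760e-09 m) = 2.996e-26 kg·m/s

Ratio: Δp_B/Δp_A = 1.82

Since Δp_min ∝ 1/Δx, the particle with smaller position uncertainty (B) has larger momentum uncertainty.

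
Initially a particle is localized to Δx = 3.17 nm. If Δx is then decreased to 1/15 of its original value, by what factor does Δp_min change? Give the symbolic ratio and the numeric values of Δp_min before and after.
Original Δp_min = 1.663 × 10^-26 kg·m/s; new Δp'_min = 2.495 × 10^-25 kg·m/s; ratio Δp'_min/Δp_min = 15.

From the uncertainty principle ΔxΔp ≥ ℏ/2, the minimum momentum uncertainty is Δp_min = ℏ/(2Δx).

Original (Δx = 3.17 nm = 3.170e-09 m):
Δp_min = (1.055e-34 J·s)/(2 × 3.170e-09 m) = 1.663e-26 kg·m/s

When Δx → (1/15)Δx:
Δp'_min = ℏ/(2 × (1/15)Δx) = 15 × ℏ/(2Δx) = 15 × Δp_min
Δp'_min = 15 × 1.663e-26 kg·m/s = 2.495e-25 kg·m/s

Since Δp_min ∝ 1/Δx, when Δx is decreased to 1/15 of its original value, Δp_min increases to 15 times its original value.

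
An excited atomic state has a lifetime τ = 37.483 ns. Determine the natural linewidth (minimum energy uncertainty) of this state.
8.780 neV

Using the energy-time uncertainty principle:
ΔEΔt ≥ ℏ/2

The lifetime τ represents the time uncertainty Δt.
The natural linewidth (minimum energy uncertainty) is:

ΔE = ℏ/(2τ)
ΔE = (1.055e-34 J·s) / (2 × 3.748e-08 s)
ΔE = 1.407e-27 J = 8.780 neV

This natural linewidth limits the precision of spectroscopic measurements.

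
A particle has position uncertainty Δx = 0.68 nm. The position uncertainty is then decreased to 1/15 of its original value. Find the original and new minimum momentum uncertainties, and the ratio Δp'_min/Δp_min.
Original Δp_min = 7.754 × 10^-26 kg·m/s; new Δp'_min = 1.163 × 10^-24 kg·m/s; ratio Δp'_min/Δp_min = 15.

From the uncertainty principle ΔxΔp ≥ ℏ/2, the minimum momentum uncertainty is Δp_min = ℏ/(2Δx).

Original (Δx = 0.68 nm = 6.800e-10 m):
Δp_min = (1.055e-34 J·s)/(2 × 6.800e-10 m) = 7.754e-26 kg·m/s

When Δx → (1/15)Δx:
Δp'_min = ℏ/(2 × (1/15)Δx) = 15 × ℏ/(2Δx) = 15 × Δp_min
Δp'_min = 15 × 7.754e-26 kg·m/s = 1.163e-24 kg·m/s

Since Δp_min ∝ 1/Δx, when Δx is decreased to 1/15 of its original value, Δp_min increases to 15 times its original value.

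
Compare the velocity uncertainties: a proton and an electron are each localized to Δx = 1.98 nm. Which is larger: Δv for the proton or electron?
The electron has the larger minimum velocity uncertainty, by a ratio of 1836.2.

For both particles, Δp_min = ℏ/(2Δx) = 2.663e-26 kg·m/s (same for both).

The velocity uncertainty is Δv = Δp/m:
- proton: Δv = 2.663e-26 / 1.673e-27 = 1.592e+01 m/s = 15.921 m/s
- electron: Δv = 2.663e-26 / 9.109e-31 = 2.923e+04 m/s = 29.234 km/s

Ratio: 2.923e+04 / 1.592e+01 = 1836.2

The lighter particle has larger velocity uncertainty because Δv ∝ 1/m.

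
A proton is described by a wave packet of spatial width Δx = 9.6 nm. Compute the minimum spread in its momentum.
5.493 × 10^-27 kg·m/s

For a wave packet, the spatial width Δx and momentum spread Δp are related by the uncertainty principle:
ΔxΔp ≥ ℏ/2

The minimum momentum spread is:
Δp_min = ℏ/(2Δx)
Δp_min = (1.055e-34 J·s) / (2 × 9.600e-09 m)
Δp_min = 5.493e-27 kg·m/s

A wave packet cannot have both a well-defined position and well-defined momentum.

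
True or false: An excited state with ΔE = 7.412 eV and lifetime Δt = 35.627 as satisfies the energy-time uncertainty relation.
No, it violates the uncertainty relation.

Calculate the product ΔEΔt:
ΔE = 7.412 eV = 1.188e-18 J
ΔEΔt = (1.188e-18 J) × (3.563e-17 s)
ΔEΔt = 4.231e-35 J·s

Compare to the minimum allowed value ℏ/2:
ℏ/2 = 5.273e-35 J·s

Since ΔEΔt = 4.231e-35 J·s < 5.273e-35 J·s = ℏ/2,
this violates the uncertainty relation.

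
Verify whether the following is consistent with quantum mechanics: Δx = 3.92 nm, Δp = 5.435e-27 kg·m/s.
No, it violates the uncertainty principle (impossible measurement).

Calculate the product ΔxΔp:
ΔxΔp = (3.920e-09 m) × (5.435e-27 kg·m/s)
ΔxΔp = 2.131e-35 J·s

Compare to the minimum allowed value ℏ/2:
ℏ/2 = 5.273e-35 J·s

Since ΔxΔp = 2.131e-35 J·s < 5.273e-35 J·s = ℏ/2,
the measurement violates the uncertainty principle.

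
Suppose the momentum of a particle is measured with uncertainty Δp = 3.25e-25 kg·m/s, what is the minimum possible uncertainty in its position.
162.242 pm

Using the Heisenberg uncertainty principle:
ΔxΔp ≥ ℏ/2

The minimum uncertainty in position is:
Δx_min = ℏ/(2Δp)
Δx_min = (1.055e-34 J·s) / (2 × 3.250e-25 kg·m/s)
Δx_min = 1.622e-10 m = 162.242 pm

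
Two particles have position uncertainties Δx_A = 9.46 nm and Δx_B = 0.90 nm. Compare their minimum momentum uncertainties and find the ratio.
Particle B has the larger minimum momentum uncertainty, by a factor of 10.51.

For each particle, the minimum momentum uncertainty is Δp_min = ℏ/(2Δx):

Particle A: Δp_A = ℏ/(2×9.460e-09 m) = 5.574e-27 kg·m/s
Particle B: Δp_B = ℏ/(2×9.000e-10 m) = 5.859e-26 kg·m/s

Ratio: Δp_B/Δp_A = 10.51

Since Δp_min ∝ 1/Δx, the particle with smaller position uncertainty (B) has larger momentum uncertainty.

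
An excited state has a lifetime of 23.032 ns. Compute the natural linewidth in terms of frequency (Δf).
3.455 MHz

Using the energy-time uncertainty principle and E = hf:
ΔEΔt ≥ ℏ/2
hΔf·Δt ≥ ℏ/2

The minimum frequency uncertainty is:
Δf = ℏ/(2hτ) = 1/(4πτ)
Δf = 1/(4π × 2.303e-08 s)
Δf = 3.455e+06 Hz = 3.455 MHz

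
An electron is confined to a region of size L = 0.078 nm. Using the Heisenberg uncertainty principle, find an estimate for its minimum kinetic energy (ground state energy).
1.566 eV

Using the uncertainty principle to estimate ground state energy:

1. The position uncertainty is approximately the confinement size:
   Δx ≈ L = 7.800e-11 m

2. From ΔxΔp ≥ ℏ/2, the minimum momentum uncertainty is:
   Δp ≈ ℏ/(2L) = 6.760e-25 kg·m/s

3. The kinetic energy is approximately:
   KE ≈ (Δp)²/(2m) = (6.760e-25)²/(2 × 9.109e-31 kg)
   KE ≈ 2.508e-19 J = 1.566 eV

This is an order-of-magnitude estimate of the ground state energy.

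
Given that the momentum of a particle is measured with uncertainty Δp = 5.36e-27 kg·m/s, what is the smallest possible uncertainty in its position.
9.837 nm

Using the Heisenberg uncertainty principle:
ΔxΔp ≥ ℏ/2

The minimum uncertainty in position is:
Δx_min = ℏ/(2Δp)
Δx_min = (1.055e-34 J·s) / (2 × 5.360e-27 kg·m/s)
Δx_min = 9.837e-09 m = 9.837 nm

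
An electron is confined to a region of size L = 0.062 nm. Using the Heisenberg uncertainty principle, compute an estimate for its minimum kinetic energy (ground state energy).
2.478 eV

Using the uncertainty principle to estimate ground state energy:

1. The position uncertainty is approximately the confinement size:
   Δx ≈ L = 6.200e-11 m

2. From ΔxΔp ≥ ℏ/2, the minimum momentum uncertainty is:
   Δp ≈ ℏ/(2L) = 8.505e-25 kg·m/s

3. The kinetic energy is approximately:
   KE ≈ (Δp)²/(2m) = (8.505e-25)²/(2 × 9.109e-31 kg)
   KE ≈ 3.970e-19 J = 2.478 eV

This is an order-of-magnitude estimate of the ground state energy.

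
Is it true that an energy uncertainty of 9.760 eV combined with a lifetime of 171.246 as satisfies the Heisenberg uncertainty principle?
Yes, it satisfies the uncertainty relation.

Calculate the product ΔEΔt:
ΔE = 9.760 eV = 1.564e-18 J
ΔEΔt = (1.564e-18 J) × (1.712e-16 s)
ΔEΔt = 2.678e-34 J·s

Compare to the minimum allowed value ℏ/2:
ℏ/2 = 5.273e-35 J·s

Since ΔEΔt = 2.678e-34 J·s ≥ 5.273e-35 J·s = ℏ/2,
this satisfies the uncertainty relation.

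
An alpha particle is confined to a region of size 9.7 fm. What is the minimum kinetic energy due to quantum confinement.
13.878 keV

Using the uncertainty principle:

1. Position uncertainty: Δx ≈ 9.700e-15 m
2. Minimum momentum uncertainty: Δp = ℏ/(2Δx) = 5.436e-21 kg·m/s
3. Minimum kinetic energy:
   KE = (Δp)²/(2m) = (5.436e-21)²/(2 × 6.645e-27 kg)
   KE = 2.224e-15 J = 13.878 keV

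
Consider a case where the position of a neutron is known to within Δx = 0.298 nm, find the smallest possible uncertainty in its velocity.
105.641 m/s

Using the Heisenberg uncertainty principle and Δp = mΔv:
ΔxΔp ≥ ℏ/2
Δx(mΔv) ≥ ℏ/2

The minimum uncertainty in velocity is:
Δv_min = ℏ/(2mΔx)
Δv_min = (1.055e-34 J·s) / (2 × 1.675e-27 kg × 2.980e-10 m)
Δv_min = 1.056e+02 m/s = 105.641 m/s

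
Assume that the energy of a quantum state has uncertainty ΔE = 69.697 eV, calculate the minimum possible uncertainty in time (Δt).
4.722 as

Using the energy-time uncertainty principle:
ΔEΔt ≥ ℏ/2

The minimum uncertainty in time is:
Δt_min = ℏ/(2ΔE)
Δt_min = (1.055e-34 J·s) / (2 × 1.117e-17 J)
Δt_min = 4.722e-18 s = 4.722 as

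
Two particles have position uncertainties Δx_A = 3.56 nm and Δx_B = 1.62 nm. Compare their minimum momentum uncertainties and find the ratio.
Particle B has the larger minimum momentum uncertainty, by a factor of 2.20.

For each particle, the minimum momentum uncertainty is Δp_min = ℏ/(2Δx):

Particle A: Δp_A = ℏ/(2×3.560e-09 m) = 1.481e-26 kg·m/s
Particle B: Δp_B = ℏ/(2×1.620e-09 m) = 3.255e-26 kg·m/s

Ratio: Δp_B/Δp_A = 2.20

Since Δp_min ∝ 1/Δx, the particle with smaller position uncertainty (B) has larger momentum uncertainty.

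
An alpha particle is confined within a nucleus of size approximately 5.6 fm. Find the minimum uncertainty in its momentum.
9.416 × 10^-21 kg·m/s

Using the Heisenberg uncertainty principle:
ΔxΔp ≥ ℏ/2

With Δx ≈ L = 5.600e-15 m (the confinement size):
Δp_min = ℏ/(2Δx)
Δp_min = (1.055e-34 J·s) / (2 × 5.600e-15 m)
Δp_min = 9.416e-21 kg·m/s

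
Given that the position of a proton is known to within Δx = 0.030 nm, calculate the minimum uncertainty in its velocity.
1.051 km/s

Using the Heisenberg uncertainty principle and Δp = mΔv:
ΔxΔp ≥ ℏ/2
Δx(mΔv) ≥ ℏ/2

The minimum uncertainty in velocity is:
Δv_min = ℏ/(2mΔx)
Δv_min = (1.055e-34 J·s) / (2 × 1.673e-27 kg × 3.000e-11 m)
Δv_min = 1.051e+03 m/s = 1.051 km/s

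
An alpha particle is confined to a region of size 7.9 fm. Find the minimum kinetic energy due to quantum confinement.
20.923 keV

Using the uncertainty principle:

1. Position uncertainty: Δx ≈ 7.900e-15 m
2. Minimum momentum uncertainty: Δp = ℏ/(2Δx) = 6.675e-21 kg·m/s
3. Minimum kinetic energy:
   KE = (Δp)²/(2m) = (6.675e-21)²/(2 × 6.645e-27 kg)
   KE = 3.352e-15 J = 20.923 keV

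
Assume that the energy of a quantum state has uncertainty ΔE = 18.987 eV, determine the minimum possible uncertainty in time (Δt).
17.333 as

Using the energy-time uncertainty principle:
ΔEΔt ≥ ℏ/2

The minimum uncertainty in time is:
Δt_min = ℏ/(2ΔE)
Δt_min = (1.055e-34 J·s) / (2 × 3.042e-18 J)
Δt_min = 1.733e-17 s = 17.333 as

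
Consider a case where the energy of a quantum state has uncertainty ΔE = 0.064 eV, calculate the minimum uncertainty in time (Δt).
5.142 fs

Using the energy-time uncertainty principle:
ΔEΔt ≥ ℏ/2

The minimum uncertainty in time is:
Δt_min = ℏ/(2ΔE)
Δt_min = (1.055e-34 J·s) / (2 × 1.025e-20 J)
Δt_min = 5.142e-15 s = 5.142 fs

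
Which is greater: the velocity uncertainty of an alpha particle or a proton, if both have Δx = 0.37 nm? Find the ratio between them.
The proton has the larger minimum velocity uncertainty, by a ratio of 4.0.

For both particles, Δp_min = ℏ/(2Δx) = 1.425e-25 kg·m/s (same for both).

The velocity uncertainty is Δv = Δp/m:
- alpha particle: Δv = 1.425e-25 / 6.645e-27 = 2.145e+01 m/s = 21.447 m/s
- proton: Δv = 1.425e-25 / 1.673e-27 = 8.520e+01 m/s = 85.201 m/s

Ratio: 8.520e+01 / 2.145e+01 = 4.0

The lighter particle has larger velocity uncertainty because Δv ∝ 1/m.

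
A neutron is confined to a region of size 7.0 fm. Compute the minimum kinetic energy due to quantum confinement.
105.721 keV

Using the uncertainty principle:

1. Position uncertainty: Δx ≈ 7.000e-15 m
2. Minimum momentum uncertainty: Δp = ℏ/(2Δx) = 7.533e-21 kg·m/s
3. Minimum kinetic energy:
   KE = (Δp)²/(2m) = (7.533e-21)²/(2 × 1.675e-27 kg)
   KE = 1.694e-14 J = 105.721 keV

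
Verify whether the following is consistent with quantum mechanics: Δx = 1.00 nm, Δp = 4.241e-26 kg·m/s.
No, it violates the uncertainty principle (impossible measurement).

Calculate the product ΔxΔp:
ΔxΔp = (1.000e-09 m) × (4.241e-26 kg·m/s)
ΔxΔp = 4.241e-35 J·s

Compare to the minimum allowed value ℏ/2:
ℏ/2 = 5.273e-35 J·s

Since ΔxΔp = 4.241e-35 J·s < 5.273e-35 J·s = ℏ/2,
the measurement violates the uncertainty principle.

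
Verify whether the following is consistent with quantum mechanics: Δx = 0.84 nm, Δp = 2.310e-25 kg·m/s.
Yes, it satisfies the uncertainty principle.

Calculate the product ΔxΔp:
ΔxΔp = (8.400e-10 m) × (2.310e-25 kg·m/s)
ΔxΔp = 1.940e-34 J·s

Compare to the minimum allowed value ℏ/2:
ℏ/2 = 5.273e-35 J·s

Since ΔxΔp = 1.940e-34 J·s ≥ 5.273e-35 J·s = ℏ/2,
the measurement satisfies the uncertainty principle.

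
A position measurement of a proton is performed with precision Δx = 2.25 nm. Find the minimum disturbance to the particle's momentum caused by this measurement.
2.343 × 10^-26 kg·m/s

The uncertainty principle implies that measuring position disturbs momentum:
ΔxΔp ≥ ℏ/2

When we measure position with precision Δx, we necessarily introduce a momentum uncertainty:
Δp ≥ ℏ/(2Δx)
Δp_min = (1.055e-34 J·s) / (2 × 2.250e-09 m)
Δp_min = 2.343e-26 kg·m/s

The more precisely we measure position, the greater the momentum disturbance.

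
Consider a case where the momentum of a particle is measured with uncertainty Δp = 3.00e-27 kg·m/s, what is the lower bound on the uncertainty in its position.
17.576 nm

Using the Heisenberg uncertainty principle:
ΔxΔp ≥ ℏ/2

The minimum uncertainty in position is:
Δx_min = ℏ/(2Δp)
Δx_min = (1.055e-34 J·s) / (2 × 3.000e-27 kg·m/s)
Δx_min = 1.758e-08 m = 17.576 nm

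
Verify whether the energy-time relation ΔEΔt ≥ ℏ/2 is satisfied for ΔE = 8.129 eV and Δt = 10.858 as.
No, it violates the uncertainty relation.

Calculate the product ΔEΔt:
ΔE = 8.129 eV = 1.302e-18 J
ΔEΔt = (1.302e-18 J) × (1.086e-17 s)
ΔEΔt = 1.414e-35 J·s

Compare to the minimum allowed value ℏ/2:
ℏ/2 = 5.273e-35 J·s

Since ΔEΔt = 1.414e-35 J·s < 5.273e-35 J·s = ℏ/2,
this violates the uncertainty relation.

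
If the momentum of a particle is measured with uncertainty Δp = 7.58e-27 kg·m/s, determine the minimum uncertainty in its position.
6.956 nm

Using the Heisenberg uncertainty principle:
ΔxΔp ≥ ℏ/2

The minimum uncertainty in position is:
Δx_min = ℏ/(2Δp)
Δx_min = (1.055e-34 J·s) / (2 × 7.580e-27 kg·m/s)
Δx_min = 6.956e-09 m = 6.956 nm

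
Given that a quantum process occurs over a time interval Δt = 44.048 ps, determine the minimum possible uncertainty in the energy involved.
7.472 μeV

Using the energy-time uncertainty principle:
ΔEΔt ≥ ℏ/2

The minimum uncertainty in energy is:
ΔE_min = ℏ/(2Δt)
ΔE_min = (1.055e-34 J·s) / (2 × 4.405e-11 s)
ΔE_min = 1.197e-24 J = 7.472 μeV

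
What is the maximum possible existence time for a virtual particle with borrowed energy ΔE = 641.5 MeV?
5.130 × 10^-25 s

Using the energy-time uncertainty principle:
ΔEΔt ≥ ℏ/2

For a virtual particle borrowing energy ΔE, the maximum lifetime is:
Δt_max = ℏ/(2ΔE)

Converting energy:
ΔE = 641.5 MeV = 1.028e-10 J

Δt_max = (1.055e-34 J·s) / (2 × 1.028e-10 J)
Δt_max = 5.130e-25 s = 5.130 × 10^-25 s

Virtual particles with higher borrowed energy exist for shorter times.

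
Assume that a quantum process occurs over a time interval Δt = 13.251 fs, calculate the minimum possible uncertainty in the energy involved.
24.836 meV

Using the energy-time uncertainty principle:
ΔEΔt ≥ ℏ/2

The minimum uncertainty in energy is:
ΔE_min = ℏ/(2Δt)
ΔE_min = (1.055e-34 J·s) / (2 × 1.325e-14 s)
ΔE_min = 3.979e-21 J = 24.836 meV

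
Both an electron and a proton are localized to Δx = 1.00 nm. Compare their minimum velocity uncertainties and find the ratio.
The electron has the larger minimum velocity uncertainty, by a ratio of 1836.2.

For both particles, Δp_min = ℏ/(2Δx) = 5.273e-26 kg·m/s (same for both).

The velocity uncertainty is Δv = Δp/m:
- electron: Δv = 5.273e-26 / 9.109e-31 = 5.788e+04 m/s = 57.884 km/s
- proton: Δv = 5.273e-26 / 1.673e-27 = 3.152e+01 m/s = 31.525 m/s

Ratio: 5.788e+04 / 3.152e+01 = 1836.2

The lighter particle has larger velocity uncertainty because Δv ∝ 1/m.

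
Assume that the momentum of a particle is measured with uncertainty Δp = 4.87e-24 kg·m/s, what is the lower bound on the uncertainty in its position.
10.827 pm

Using the Heisenberg uncertainty principle:
ΔxΔp ≥ ℏ/2

The minimum uncertainty in position is:
Δx_min = ℏ/(2Δp)
Δx_min = (1.055e-34 J·s) / (2 × 4.870e-24 kg·m/s)
Δx_min = 1.083e-11 m = 10.827 pm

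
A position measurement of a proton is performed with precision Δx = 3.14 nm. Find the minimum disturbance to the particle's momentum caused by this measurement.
1.679 × 10^-26 kg·m/s

The uncertainty principle implies that measuring position disturbs momentum:
ΔxΔp ≥ ℏ/2

When we measure position with precision Δx, we necessarily introduce a momentum uncertainty:
Δp ≥ ℏ/(2Δx)
Δp_min = (1.055e-34 J·s) / (2 × 3.140e-09 m)
Δp_min = 1.679e-26 kg·m/s

The more precisely we measure position, the greater the momentum disturbance.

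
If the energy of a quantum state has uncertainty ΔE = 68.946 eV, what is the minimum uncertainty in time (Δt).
4.773 as

Using the energy-time uncertainty principle:
ΔEΔt ≥ ℏ/2

The minimum uncertainty in time is:
Δt_min = ℏ/(2ΔE)
Δt_min = (1.055e-34 J·s) / (2 × 1.105e-17 J)
Δt_min = 4.773e-18 s = 4.773 as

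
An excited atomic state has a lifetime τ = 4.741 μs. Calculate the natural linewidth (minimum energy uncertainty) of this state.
69.417 peV

Using the energy-time uncertainty principle:
ΔEΔt ≥ ℏ/2

The lifetime τ represents the time uncertainty Δt.
The natural linewidth (minimum energy uncertainty) is:

ΔE = ℏ/(2τ)
ΔE = (1.055e-34 J·s) / (2 × 4.741e-06 s)
ΔE = 1.112e-29 J = 69.417 peV

This natural linewidth limits the precision of spectroscopic measurements.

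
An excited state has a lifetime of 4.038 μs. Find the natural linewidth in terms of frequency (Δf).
19.707 kHz

Using the energy-time uncertainty principle and E = hf:
ΔEΔt ≥ ℏ/2
hΔf·Δt ≥ ℏ/2

The minimum frequency uncertainty is:
Δf = ℏ/(2hτ) = 1/(4πτ)
Δf = 1/(4π × 4.038e-06 s)
Δf = 1.971e+04 Hz = 19.707 kHz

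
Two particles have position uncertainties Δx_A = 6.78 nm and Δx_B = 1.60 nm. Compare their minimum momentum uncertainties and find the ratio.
Particle B has the larger minimum momentum uncertainty, by a factor of 4.24.

For each particle, the minimum momentum uncertainty is Δp_min = ℏ/(2Δx):

Particle A: Δp_A = ℏ/(2×6.780e-09 m) = 7.777e-27 kg·m/s
Particle B: Δp_B = ℏ/(2×1.600e-09 m) = 3.296e-26 kg·m/s

Ratio: Δp_B/Δp_A = 4.24

Since Δp_min ∝ 1/Δx, the particle with smaller position uncertainty (B) has larger momentum uncertainty.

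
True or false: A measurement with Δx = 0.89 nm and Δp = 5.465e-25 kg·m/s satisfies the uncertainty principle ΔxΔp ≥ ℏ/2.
Yes, it satisfies the uncertainty principle.

Calculate the product ΔxΔp:
ΔxΔp = (8.900e-10 m) × (5.465e-25 kg·m/s)
ΔxΔp = 4.864e-34 J·s

Compare to the minimum allowed value ℏ/2:
ℏ/2 = 5.273e-35 J·s

Since ΔxΔp = 4.864e-34 J·s ≥ 5.273e-35 J·s = ℏ/2,
the measurement satisfies the uncertainty principle.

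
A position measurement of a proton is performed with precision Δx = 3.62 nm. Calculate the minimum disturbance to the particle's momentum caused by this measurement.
1.457 × 10^-26 kg·m/s

The uncertainty principle implies that measuring position disturbs momentum:
ΔxΔp ≥ ℏ/2

When we measure position with precision Δx, we necessarily introduce a momentum uncertainty:
Δp ≥ ℏ/(2Δx)
Δp_min = (1.055e-34 J·s) / (2 × 3.620e-09 m)
Δp_min = 1.457e-26 kg·m/s

The more precisely we measure position, the greater the momentum disturbance.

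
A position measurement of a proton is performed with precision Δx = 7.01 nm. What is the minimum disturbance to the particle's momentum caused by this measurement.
7.522 × 10^-27 kg·m/s

The uncertainty principle implies that measuring position disturbs momentum:
ΔxΔp ≥ ℏ/2

When we measure position with precision Δx, we necessarily introduce a momentum uncertainty:
Δp ≥ ℏ/(2Δx)
Δp_min = (1.055e-34 J·s) / (2 × 7.010e-09 m)
Δp_min = 7.522e-27 kg·m/s

The more precisely we measure position, the greater the momentum disturbance.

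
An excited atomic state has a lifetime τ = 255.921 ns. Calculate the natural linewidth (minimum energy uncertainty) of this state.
1.286 neV

Using the energy-time uncertainty principle:
ΔEΔt ≥ ℏ/2

The lifetime τ represents the time uncertainty Δt.
The natural linewidth (minimum energy uncertainty) is:

ΔE = ℏ/(2τ)
ΔE = (1.055e-34 J·s) / (2 × 2.559e-07 s)
ΔE = 2.060e-28 J = 1.286 neV

This natural linewidth limits the precision of spectroscopic measurements.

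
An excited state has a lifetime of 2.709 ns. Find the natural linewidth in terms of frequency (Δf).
29.375 MHz

Using the energy-time uncertainty principle and E = hf:
ΔEΔt ≥ ℏ/2
hΔf·Δt ≥ ℏ/2

The minimum frequency uncertainty is:
Δf = ℏ/(2hτ) = 1/(4πτ)
Δf = 1/(4π × 2.709e-09 s)
Δf = 2.938e+07 Hz = 29.375 MHz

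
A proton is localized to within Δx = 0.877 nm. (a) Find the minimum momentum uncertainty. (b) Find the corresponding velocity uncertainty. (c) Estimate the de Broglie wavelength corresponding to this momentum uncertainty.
(a) Δp_min = 6.012 × 10^-26 kg·m/s
(b) Δv_min = 35.946 m/s
(c) λ_dB = 11.021 nm

Step-by-step:

(a) From the uncertainty principle:
Δp_min = ℏ/(2Δx) = (1.055e-34 J·s)/(2 × 8.770e-10 m) = 6.012e-26 kg·m/s

(b) The velocity uncertainty:
Δv = Δp/m = (6.012e-26 kg·m/s)/(1.673e-27 kg) = 3.595e+01 m/s = 35.946 m/s

(c) The de Broglie wavelength for this momentum:
λ = h/p = (6.626e-34 J·s)/(6.012e-26 kg·m/s) = 1.102e-08 m = 11.021 nm

Note: The de Broglie wavelength is comparable to the localization size, as expected from wave-particle duality.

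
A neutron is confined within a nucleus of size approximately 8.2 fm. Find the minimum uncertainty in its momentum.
6.430 × 10^-21 kg·m/s

Using the Heisenberg uncertainty principle:
ΔxΔp ≥ ℏ/2

With Δx ≈ L = 8.200e-15 m (the confinement size):
Δp_min = ℏ/(2Δx)
Δp_min = (1.055e-34 J·s) / (2 × 8.200e-15 m)
Δp_min = 6.430e-21 kg·m/s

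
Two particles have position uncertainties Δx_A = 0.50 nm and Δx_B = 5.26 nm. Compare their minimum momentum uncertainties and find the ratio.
Particle A has the larger minimum momentum uncertainty, by a factor of 10.52.

For each particle, the minimum momentum uncertainty is Δp_min = ℏ/(2Δx):

Particle A: Δp_A = ℏ/(2×5.000e-10 m) = 1.055e-25 kg·m/s
Particle B: Δp_B = ℏ/(2×5.260e-09 m) = 1.002e-26 kg·m/s

Ratio: Δp_A/Δp_B = 10.52

Since Δp_min ∝ 1/Δx, the particle with smaller position uncertainty (A) has larger momentum uncertainty.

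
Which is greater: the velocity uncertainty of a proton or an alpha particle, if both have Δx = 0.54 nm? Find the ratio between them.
The proton has the larger minimum velocity uncertainty, by a ratio of 4.0.

For both particles, Δp_min = ℏ/(2Δx) = 9.765e-26 kg·m/s (same for both).

The velocity uncertainty is Δv = Δp/m:
- proton: Δv = 9.765e-26 / 1.673e-27 = 5.838e+01 m/s = 58.379 m/s
- alpha particle: Δv = 9.765e-26 / 6.645e-27 = 1.470e+01 m/s = 14.695 m/s

Ratio: 5.838e+01 / 1.470e+01 = 4.0

The lighter particle has larger velocity uncertainty because Δv ∝ 1/m.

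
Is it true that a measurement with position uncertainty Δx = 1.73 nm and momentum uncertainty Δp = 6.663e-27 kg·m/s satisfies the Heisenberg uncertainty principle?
No, it violates the uncertainty principle (impossible measurement).

Calculate the product ΔxΔp:
ΔxΔp = (1.730e-09 m) × (6.663e-27 kg·m/s)
ΔxΔp = 1.153e-35 J·s

Compare to the minimum allowed value ℏ/2:
ℏ/2 = 5.273e-35 J·s

Since ΔxΔp = 1.153e-35 J·s < 5.273e-35 J·s = ℏ/2,
the measurement violates the uncertainty principle.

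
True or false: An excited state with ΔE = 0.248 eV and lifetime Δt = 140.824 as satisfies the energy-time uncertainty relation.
No, it violates the uncertainty relation.

Calculate the product ΔEΔt:
ΔE = 0.248 eV = 3.973e-20 J
ΔEΔt = (3.973e-20 J) × (1.408e-16 s)
ΔEΔt = 5.595e-36 J·s

Compare to the minimum allowed value ℏ/2:
ℏ/2 = 5.273e-35 J·s

Since ΔEΔt = 5.595e-36 J·s < 5.273e-35 J·s = ℏ/2,
this violates the uncertainty relation.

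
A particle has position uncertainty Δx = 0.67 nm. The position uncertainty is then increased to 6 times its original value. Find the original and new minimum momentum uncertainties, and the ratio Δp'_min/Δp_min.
Original Δp_min = 7.870 × 10^-26 kg·m/s; new Δp'_min = 1.312 × 10^-26 kg·m/s; ratio Δp'_min/Δp_min = 1/6.

From the uncertainty principle ΔxΔp ≥ ℏ/2, the minimum momentum uncertainty is Δp_min = ℏ/(2Δx).

Original (Δx = 0.67 nm = 6.700e-10 m):
Δp_min = (1.055e-34 J·s)/(2 × 6.700e-10 m) = 7.870e-26 kg·m/s

When Δx → 6Δx:
Δp'_min = ℏ/(2 × 6Δx) = (1/6) × ℏ/(2Δx) = (1/6) × Δp_min
Δp'_min = 1/6 × 7.870e-26 kg·m/s = 1.312e-26 kg·m/s

Since Δp_min ∝ 1/Δx, when Δx is increased to 6 times its original value, Δp_min decreases to 1/6 of its original value.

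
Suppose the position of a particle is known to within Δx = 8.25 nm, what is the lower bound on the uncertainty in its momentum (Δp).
6.391 × 10^-27 kg·m/s

Using the Heisenberg uncertainty principle:
ΔxΔp ≥ ℏ/2

The minimum uncertainty in momentum is:
Δp_min = ℏ/(2Δx)
Δp_min = (1.055e-34 J·s) / (2 × 8.250e-09 m)
Δp_min = 6.391e-27 kg·m/s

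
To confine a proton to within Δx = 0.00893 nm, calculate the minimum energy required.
65.051 meV

Localizing a particle requires giving it sufficient momentum uncertainty:

1. From uncertainty principle: Δp ≥ ℏ/(2Δx)
   Δp_min = (1.055e-34 J·s) / (2 × 8.930e-12 m)
   Δp_min = 5.905e-24 kg·m/s

2. This momentum uncertainty corresponds to kinetic energy:
   KE ≈ (Δp)²/(2m) = (5.905e-24)²/(2 × 1.673e-27 kg)
   KE = 1.042e-20 J = 65.051 meV

Tighter localization requires more energy.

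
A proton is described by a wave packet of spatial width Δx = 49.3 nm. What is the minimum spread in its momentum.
1.070 × 10^-27 kg·m/s

For a wave packet, the spatial width Δx and momentum spread Δp are related by the uncertainty principle:
ΔxΔp ≥ ℏ/2

The minimum momentum spread is:
Δp_min = ℏ/(2Δx)
Δp_min = (1.055e-34 J·s) / (2 × 4.930e-08 m)
Δp_min = 1.070e-27 kg·m/s

A wave packet cannot have both a well-defined position and well-defined momentum.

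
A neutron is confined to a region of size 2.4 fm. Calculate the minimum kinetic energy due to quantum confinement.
899.360 keV

Using the uncertainty principle:

1. Position uncertainty: Δx ≈ 2.400e-15 m
2. Minimum momentum uncertainty: Δp = ℏ/(2Δx) = 2.197e-20 kg·m/s
3. Minimum kinetic energy:
   KE = (Δp)²/(2m) = (2.197e-20)²/(2 × 1.675e-27 kg)
   KE = 1.441e-13 J = 899.360 keV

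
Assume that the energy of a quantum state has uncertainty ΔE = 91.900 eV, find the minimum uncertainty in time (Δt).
3.581 as

Using the energy-time uncertainty principle:
ΔEΔt ≥ ℏ/2

The minimum uncertainty in time is:
Δt_min = ℏ/(2ΔE)
Δt_min = (1.055e-34 J·s) / (2 × 1.472e-17 J)
Δt_min = 3.581e-18 s = 3.581 as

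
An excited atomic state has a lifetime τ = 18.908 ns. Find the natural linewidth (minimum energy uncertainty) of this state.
17.406 neV

Using the energy-time uncertainty principle:
ΔEΔt ≥ ℏ/2

The lifetime τ represents the time uncertainty Δt.
The natural linewidth (minimum energy uncertainty) is:

ΔE = ℏ/(2τ)
ΔE = (1.055e-34 J·s) / (2 × 1.891e-08 s)
ΔE = 2.789e-27 J = 17.406 neV

This natural linewidth limits the precision of spectroscopic measurements.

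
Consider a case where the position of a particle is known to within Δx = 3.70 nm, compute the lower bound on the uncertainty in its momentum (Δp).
1.425 × 10^-26 kg·m/s

Using the Heisenberg uncertainty principle:
ΔxΔp ≥ ℏ/2

The minimum uncertainty in momentum is:
Δp_min = ℏ/(2Δx)
Δp_min = (1.055e-34 J·s) / (2 × 3.700e-09 m)
Δp_min = 1.425e-26 kg·m/s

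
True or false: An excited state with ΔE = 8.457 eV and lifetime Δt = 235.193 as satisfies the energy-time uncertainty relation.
Yes, it satisfies the uncertainty relation.

Calculate the product ΔEΔt:
ΔE = 8.457 eV = 1.355e-18 J
ΔEΔt = (1.355e-18 J) × (2.352e-16 s)
ΔEΔt = 3.187e-34 J·s

Compare to the minimum allowed value ℏ/2:
ℏ/2 = 5.273e-35 J·s

Since ΔEΔt = 3.187e-34 J·s ≥ 5.273e-35 J·s = ℏ/2,
this satisfies the uncertainty relation.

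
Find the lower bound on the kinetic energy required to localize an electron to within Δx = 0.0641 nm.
2.318 eV

Localizing a particle requires giving it sufficient momentum uncertainty:

1. From uncertainty principle: Δp ≥ ℏ/(2Δx)
   Δp_min = (1.055e-34 J·s) / (2 × 6.410e-11 m)
   Δp_min = 8.226e-25 kg·m/s

2. This momentum uncertainty corresponds to kinetic energy:
   KE ≈ (Δp)²/(2m) = (8.226e-25)²/(2 × 9.109e-31 kg)
   KE = 3.714e-19 J = 2.318 eV

Tighter localization requires more energy.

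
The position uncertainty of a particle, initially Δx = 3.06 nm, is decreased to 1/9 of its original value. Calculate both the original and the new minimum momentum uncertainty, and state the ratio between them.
Original Δp_min = 1.723 × 10^-26 kg·m/s; new Δp'_min = 1.551 × 10^-25 kg·m/s; ratio Δp'_min/Δp_min = 9.

From the uncertainty principle ΔxΔp ≥ ℏ/2, the minimum momentum uncertainty is Δp_min = ℏ/(2Δx).

Original (Δx = 3.06 nm = 3.060e-09 m):
Δp_min = (1.055e-34 J·s)/(2 × 3.060e-09 m) = 1.723e-26 kg·m/s

When Δx → (1/9)Δx:
Δp'_min = ℏ/(2 × (1/9)Δx) = 9 × ℏ/(2Δx) = 9 × Δp_min
Δp'_min = 9 × 1.723e-26 kg·m/s = 1.551e-25 kg·m/s

Since Δp_min ∝ 1/Δx, when Δx is decreased to 1/9 of its original value, Δp_min increases to 9 times its original value.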